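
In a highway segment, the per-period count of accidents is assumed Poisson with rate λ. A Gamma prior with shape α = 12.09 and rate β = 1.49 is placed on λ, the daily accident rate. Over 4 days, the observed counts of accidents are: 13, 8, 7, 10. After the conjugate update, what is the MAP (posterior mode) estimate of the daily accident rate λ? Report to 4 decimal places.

With a Gamma(shape α, rate β) prior, the Poisson likelihood is conjugate: the posterior is Gamma(α + ΣXᵢ, β + n).
Sum of counts S = 38 over n = 4 days.
Posterior: Gamma(α+S, β+n) = Gamma(12.09+38, 1.49+4) = Gamma(50.09, 5.49).
Mode of Gamma(α,β) for α≥1 is (α−1)/β = 49.09/5.49 = 8.9417.

8.9417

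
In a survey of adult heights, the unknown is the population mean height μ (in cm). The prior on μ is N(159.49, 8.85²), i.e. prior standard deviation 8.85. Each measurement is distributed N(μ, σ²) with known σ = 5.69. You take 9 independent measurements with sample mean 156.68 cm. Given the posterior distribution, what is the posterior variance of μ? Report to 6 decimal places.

For Normal data with known variance σ², a Normal(μ₀, σ₀²) prior on μ is conjugate. Posterior precision = 1/σ₀² + n/σ²; posterior mean is the precision-weighted average of μ₀ and x̄.
σ₀² = 8.85² = 78.3225, σ² = 5.69² = 32.3761; σ² + n·σ₀² = 32.3761 + 9·78.3225 = 737.2786.
Posterior precision = 1/σ₀² + n/σ² = 1/78.3225 + 9/32.3761 = (σ² + n·σ₀²)/(σ₀²σ²) = 737.2786/(78.3225·32.3761); posterior variance σₙ² = σ₀²σ²/(σ² + n·σ₀²) = 78.3225·32.3761/737.2786 = 3.439374.

3.439374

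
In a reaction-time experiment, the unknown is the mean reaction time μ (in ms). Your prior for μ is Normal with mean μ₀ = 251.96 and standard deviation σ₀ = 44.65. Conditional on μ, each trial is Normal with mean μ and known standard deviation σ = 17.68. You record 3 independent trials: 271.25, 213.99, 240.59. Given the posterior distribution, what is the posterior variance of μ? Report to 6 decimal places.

99.019030

For Normal data with known variance σ², a Normal(μ₀, σ₀²) prior on μ is conjugate. Posterior precision = 1/σ₀² + n/σ²; posterior mean is the precision-weighted average of μ₀ and x̄.
σ₀² = 44.65² = 1993.6225, σ² = 17.68² = 312.5824; σ² + n·σ₀² = 312.5824 + 3·1993.6225 = 6293.4499.
Posterior precision = 1/σ₀² + n/σ² = 1/1993.6225 + 3/312.5824 = (σ² + n·σ₀²)/(σ₀²σ²) = 6293.4499/(1993.6225·312.5824); posterior variance σₙ² = σ₀²σ²/(σ² + n·σ₀²) = 1993.6225·312.5824/6293.4499 = 99.019030.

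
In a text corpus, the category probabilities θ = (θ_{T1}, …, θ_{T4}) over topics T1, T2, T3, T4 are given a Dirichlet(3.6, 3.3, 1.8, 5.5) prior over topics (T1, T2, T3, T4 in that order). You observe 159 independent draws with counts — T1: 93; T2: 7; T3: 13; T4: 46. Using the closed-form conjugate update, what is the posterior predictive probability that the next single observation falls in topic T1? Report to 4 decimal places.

The Dirichlet prior is conjugate to the Multinomial likelihood: each posterior αⱼ = prior αⱼ + observed count nⱼ.
Posterior concentration: (96.6, 10.3, 14.8, 51.5), total = 173.2.
P(next = T1 | data) = α_{T1}/Σα = 0.5577.

0.5577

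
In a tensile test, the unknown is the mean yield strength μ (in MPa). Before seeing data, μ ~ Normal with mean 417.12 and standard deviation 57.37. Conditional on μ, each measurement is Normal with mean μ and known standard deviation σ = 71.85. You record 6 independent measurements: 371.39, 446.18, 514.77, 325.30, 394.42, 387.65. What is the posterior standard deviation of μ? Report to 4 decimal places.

For Normal data with known variance σ², a Normal(μ₀, σ₀²) prior on μ is conjugate. Posterior precision = 1/σ₀² + n/σ²; posterior mean is the precision-weighted average of μ₀ and x̄.
σ₀² = 57.37² = 3291.3169, σ² = 71.85² = 5162.4225; σ² + n·σ₀² = 5162.4225 + 6·3291.3169 = 24910.3239.
Posterior precision = 1/σ₀² + n/σ² = 1/3291.3169 + 6/5162.4225 = (σ² + n·σ₀²)/(σ₀²σ²) = 24910.3239/(3291.3169·5162.4225); posterior variance σₙ² = σ₀²σ²/(σ² + n·σ₀²) = 3291.3169·5162.4225/24910.3239 = 682.093436.
Posterior SD = √σₙ² = √(3291.3169·5162.4225/24910.3239) = 26.1169.

26.1169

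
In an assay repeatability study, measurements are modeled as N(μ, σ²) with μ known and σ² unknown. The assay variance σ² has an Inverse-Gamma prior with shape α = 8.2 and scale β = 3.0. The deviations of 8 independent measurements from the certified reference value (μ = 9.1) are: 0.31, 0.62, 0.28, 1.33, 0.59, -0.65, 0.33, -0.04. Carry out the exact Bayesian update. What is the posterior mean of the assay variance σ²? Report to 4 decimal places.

With known mean μ and an Inverse-Gamma(α, β) prior on σ², the Normal likelihood is conjugate: posterior is Inv-Gamma(α + n/2, β + Σ(xᵢ−μ)²/2).
Σ(xᵢ−μ)² = (0.31)² + (0.62)² + (0.28)² + (1.33)² + (0.59)² + (-0.65)² + (0.33)² + (-0.04)² = 3.2089.
Posterior: Inv-Gamma(8.2 + 8/2, 3.0 + 3.2089/2) = Inv-Gamma(12.20, 4.60445).
E[σ²|data] = β/(α−1) = 4.60445/11.20 = 0.4111.

0.4111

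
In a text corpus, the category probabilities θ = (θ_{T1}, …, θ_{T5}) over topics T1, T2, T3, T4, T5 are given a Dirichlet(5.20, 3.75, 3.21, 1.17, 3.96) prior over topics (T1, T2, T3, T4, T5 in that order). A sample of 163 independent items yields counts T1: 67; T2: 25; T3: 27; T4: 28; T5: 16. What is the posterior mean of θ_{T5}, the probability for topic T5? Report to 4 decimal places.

0.1107

The Dirichlet prior is conjugate to the Multinomial likelihood: each posterior αⱼ = prior αⱼ + observed count nⱼ.
Posterior concentration: (72.20, 28.75, 30.21, 29.17, 19.96), total = 180.29.
E[θ_{T5}|data] = α_{T5}/Σα = 19.96/180.29 = 0.1107.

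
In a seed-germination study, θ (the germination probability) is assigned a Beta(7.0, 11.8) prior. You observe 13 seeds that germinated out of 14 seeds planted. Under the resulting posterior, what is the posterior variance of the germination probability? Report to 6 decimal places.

0.007040

The Beta prior is conjugate to a Binomial/Bernoulli likelihood; the update adds successes to α and failures to β.
Posterior: Beta(α+k, β+n−k) = Beta(7.0+13, 11.8+1) = Beta(20.0, 12.8).
Var = αβ/((α+β)²(α+β+1)) = 20.0·12.8/(32.8²·33.8) = 0.007040.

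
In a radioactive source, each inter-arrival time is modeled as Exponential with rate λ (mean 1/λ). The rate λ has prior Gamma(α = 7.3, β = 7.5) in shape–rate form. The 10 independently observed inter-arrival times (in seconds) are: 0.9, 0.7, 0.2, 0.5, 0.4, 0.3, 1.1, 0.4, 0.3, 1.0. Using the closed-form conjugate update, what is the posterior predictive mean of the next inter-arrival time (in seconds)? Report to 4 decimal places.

With a Gamma(shape α, rate β) prior on the exponential rate λ, the posterior after n observations with total T = Σxᵢ is Gamma(α+n, β+T).
Sum of observations T = 5.8 seconds; n = 10.
Posterior: Gamma(7.3+10, 7.5+5.8) = Gamma(17.3, 13.3).
The predictive distribution for the next observation is Lomax; its mean is β/(α−1) = 13.3/16.3 = 0.8160.

0.8160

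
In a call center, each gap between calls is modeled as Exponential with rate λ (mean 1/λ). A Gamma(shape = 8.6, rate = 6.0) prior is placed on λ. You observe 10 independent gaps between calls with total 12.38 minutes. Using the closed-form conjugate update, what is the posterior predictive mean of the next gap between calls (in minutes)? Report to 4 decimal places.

With a Gamma(shape α, rate β) prior on the exponential rate λ, the posterior after n observations with total T = Σxᵢ is Gamma(α+n, β+T).
Posterior: Gamma(8.6+10, 6.0+12.38) = Gamma(18.6, 18.38).
The predictive distribution for the next observation is Lomax; its mean is β/(α−1) = 18.38/17.6 = 1.0443.

1.0443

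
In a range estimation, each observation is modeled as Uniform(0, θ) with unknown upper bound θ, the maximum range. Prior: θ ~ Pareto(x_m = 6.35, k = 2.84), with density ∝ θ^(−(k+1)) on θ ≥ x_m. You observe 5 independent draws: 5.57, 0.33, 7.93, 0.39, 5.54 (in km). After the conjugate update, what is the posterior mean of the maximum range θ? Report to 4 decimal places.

9.0894

A Pareto(scale x_m, shape k) prior on the upper bound θ of Uniform(0, θ) is conjugate: posterior is Pareto(max(x_m, max xᵢ), k + n).
Sample maximum = 7.93; prior scale x_m = 6.35 → posterior scale = max = 7.93.
Posterior shape = 2.84 + 5 = 7.84.
E[θ|data] = k·x_m/(k−1) = 7.84·7.93/6.84 = 9.0894.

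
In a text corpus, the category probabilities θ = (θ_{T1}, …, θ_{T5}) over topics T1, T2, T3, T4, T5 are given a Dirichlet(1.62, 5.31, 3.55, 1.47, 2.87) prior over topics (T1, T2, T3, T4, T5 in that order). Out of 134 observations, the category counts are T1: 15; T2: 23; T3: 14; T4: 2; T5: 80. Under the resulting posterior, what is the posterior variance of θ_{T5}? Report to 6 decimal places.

The Dirichlet prior is conjugate to the Multinomial likelihood: each posterior αⱼ = prior αⱼ + observed count nⱼ.
Posterior concentration: (16.62, 28.31, 17.55, 3.47, 82.87), total = 148.82.
Var[θ_j] = α_j(Σα−α_j)/((Σα)²(Σα+1)) = 82.87·65.95/(148.82²·149.82) = 0.001647.

0.001647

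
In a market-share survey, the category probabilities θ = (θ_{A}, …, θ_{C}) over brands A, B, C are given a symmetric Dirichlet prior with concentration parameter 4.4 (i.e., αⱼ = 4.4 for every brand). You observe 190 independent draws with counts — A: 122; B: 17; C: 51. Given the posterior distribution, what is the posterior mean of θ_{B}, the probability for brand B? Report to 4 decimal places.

The Dirichlet prior is conjugate to the Multinomial likelihood: each posterior αⱼ = prior αⱼ + observed count nⱼ.
Posterior concentration: (126.4, 21.4, 55.4), total = 203.2.
E[θ_{B}|data] = α_{B}/Σα = 21.4/203.2 = 0.1053.

0.1053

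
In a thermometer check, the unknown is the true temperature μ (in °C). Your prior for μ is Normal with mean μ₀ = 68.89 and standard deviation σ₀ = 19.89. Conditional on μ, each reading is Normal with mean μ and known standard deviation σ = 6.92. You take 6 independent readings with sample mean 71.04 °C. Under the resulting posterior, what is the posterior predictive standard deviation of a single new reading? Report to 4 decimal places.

7.4639

For Normal data with known variance σ², a Normal(μ₀, σ₀²) prior on μ is conjugate. Posterior precision = 1/σ₀² + n/σ²; posterior mean is the precision-weighted average of μ₀ and x̄.
σ₀² = 19.89² = 395.6121, σ² = 6.92² = 47.8864; σ² + n·σ₀² = 47.8864 + 6·395.6121 = 2421.559.
Posterior precision = 1/σ₀² + n/σ² = 1/395.6121 + 6/47.8864 = (σ² + n·σ₀²)/(σ₀²σ²) = 2421.559/(395.6121·47.8864); posterior variance σₙ² = σ₀²σ²/(σ² + n·σ₀²) = 395.6121·47.8864/2421.559 = 7.823241.
Predictive variance for one new observation = σₙ² + σ² = 395.6121·47.8864/2421.559 + 47.8864 = σ²·(σ₀² + 2421.559)/2421.559 = 47.8864·2817.1711/2421.559 = 55.709641; SD = √(47.8864·2817.1711/2421.559) = 7.4639.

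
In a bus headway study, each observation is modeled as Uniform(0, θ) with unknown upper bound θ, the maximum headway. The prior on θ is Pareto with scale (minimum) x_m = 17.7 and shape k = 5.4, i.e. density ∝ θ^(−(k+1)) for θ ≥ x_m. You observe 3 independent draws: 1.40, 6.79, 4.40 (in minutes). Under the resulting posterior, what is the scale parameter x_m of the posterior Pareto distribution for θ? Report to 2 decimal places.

17.70

A Pareto(scale x_m, shape k) prior on the upper bound θ of Uniform(0, θ) is conjugate: posterior is Pareto(max(x_m, max xᵢ), k + n).
Sample maximum = 6.79; prior scale x_m = 17.7 → posterior scale = max = 17.70.
Posterior shape = 5.4 + 3 = 8.4.
Posterior scale x_m = 17.70.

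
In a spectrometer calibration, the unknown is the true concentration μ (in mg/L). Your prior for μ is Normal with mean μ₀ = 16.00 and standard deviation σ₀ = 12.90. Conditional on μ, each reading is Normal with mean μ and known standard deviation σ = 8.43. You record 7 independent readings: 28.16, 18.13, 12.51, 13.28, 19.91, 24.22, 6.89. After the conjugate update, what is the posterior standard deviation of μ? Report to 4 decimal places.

For Normal data with known variance σ², a Normal(μ₀, σ₀²) prior on μ is conjugate. Posterior precision = 1/σ₀² + n/σ²; posterior mean is the precision-weighted average of μ₀ and x̄.
σ₀² = 12.90² = 166.41, σ² = 8.43² = 71.0649; σ² + n·σ₀² = 71.0649 + 7·166.41 = 1235.9349.
Posterior precision = 1/σ₀² + n/σ² = 1/166.41 + 7/71.0649 = (σ² + n·σ₀²)/(σ₀²σ²) = 1235.9349/(166.41·71.0649); posterior variance σₙ² = σ₀²σ²/(σ² + n·σ₀²) = 166.41·71.0649/1235.9349 = 9.568392.
Posterior SD = √σₙ² = √(166.41·71.0649/1235.9349) = 3.0933.

3.0933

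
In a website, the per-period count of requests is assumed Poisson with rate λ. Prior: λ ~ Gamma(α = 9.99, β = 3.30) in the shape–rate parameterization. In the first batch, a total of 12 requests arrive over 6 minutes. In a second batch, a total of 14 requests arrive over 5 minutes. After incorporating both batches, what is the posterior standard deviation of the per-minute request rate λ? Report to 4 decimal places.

0.4195

With a Gamma(shape α, rate β) prior, the Poisson likelihood is conjugate: the posterior is Gamma(α + ΣXᵢ, β + n).
After batch 1: Gamma(α+S, β+n) = Gamma(9.99+12, 3.30+6) = Gamma(21.99, 9.30).
After batch 2: Gamma(α+S, β+n) = Gamma(21.99+14, 9.30+5) = Gamma(35.99, 14.30).
SD = √α/β = √35.99/14.30 = 0.4195.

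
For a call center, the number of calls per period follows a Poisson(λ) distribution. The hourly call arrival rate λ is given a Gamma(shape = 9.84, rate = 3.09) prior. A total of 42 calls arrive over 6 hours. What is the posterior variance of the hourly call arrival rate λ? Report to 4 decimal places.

With a Gamma(shape α, rate β) prior, the Poisson likelihood is conjugate: the posterior is Gamma(α + ΣXᵢ, β + n).
Posterior: Gamma(α+S, β+n) = Gamma(9.84+42, 3.09+6) = Gamma(51.84, 9.09).
Var = α/β² = 51.84/9.09² = 0.6274.

0.6274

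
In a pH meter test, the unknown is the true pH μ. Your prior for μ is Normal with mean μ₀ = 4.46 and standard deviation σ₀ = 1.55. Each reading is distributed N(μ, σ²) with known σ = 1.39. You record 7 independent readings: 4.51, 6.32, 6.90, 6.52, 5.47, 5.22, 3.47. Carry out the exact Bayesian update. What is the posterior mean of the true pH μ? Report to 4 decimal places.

5.3813

For Normal data with known variance σ², a Normal(μ₀, σ₀²) prior on μ is conjugate. Posterior precision = 1/σ₀² + n/σ²; posterior mean is the precision-weighted average of μ₀ and x̄.
Σxᵢ = 4.51 + 6.32 + 6.90 + 6.52 + 5.47 + 5.22 + 3.47 = 38.41, so n·x̄ = 38.41.
σ₀² = 1.55² = 2.4025, σ² = 1.39² = 1.9321; σ² + n·σ₀² = 1.9321 + 7·2.4025 = 18.7496.
Posterior mean = (μ₀/σ₀² + n·x̄/σ²)/(1/σ₀² + n/σ²) = (σ²·μ₀ + σ₀²·n·x̄)/(σ² + n·σ₀²) = (1.9321·4.46 + 2.4025·38.41)/18.7496 = 100.897191/18.7496 = 5.3813.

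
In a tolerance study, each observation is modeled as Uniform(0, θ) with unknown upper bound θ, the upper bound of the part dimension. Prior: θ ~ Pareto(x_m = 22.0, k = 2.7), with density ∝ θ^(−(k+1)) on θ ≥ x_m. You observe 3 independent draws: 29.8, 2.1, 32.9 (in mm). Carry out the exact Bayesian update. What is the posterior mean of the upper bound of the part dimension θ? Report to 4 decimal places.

A Pareto(scale x_m, shape k) prior on the upper bound θ of Uniform(0, θ) is conjugate: posterior is Pareto(max(x_m, max xᵢ), k + n).
Sample maximum = 32.9; prior scale x_m = 22.0 → posterior scale = max = 32.9.
Posterior shape = 2.7 + 3 = 5.7.
E[θ|data] = k·x_m/(k−1) = 5.7·32.9/4.7 = 39.9000.

39.9000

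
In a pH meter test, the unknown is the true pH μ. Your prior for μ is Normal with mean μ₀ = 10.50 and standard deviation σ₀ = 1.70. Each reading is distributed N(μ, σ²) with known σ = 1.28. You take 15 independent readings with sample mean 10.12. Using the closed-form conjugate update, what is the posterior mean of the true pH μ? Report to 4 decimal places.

For Normal data with known variance σ², a Normal(μ₀, σ₀²) prior on μ is conjugate. Posterior precision = 1/σ₀² + n/σ²; posterior mean is the precision-weighted average of μ₀ and x̄.
n·x̄ = 15·10.12 = 151.8.
σ₀² = 1.70² = 2.89, σ² = 1.28² = 1.6384; σ² + n·σ₀² = 1.6384 + 15·2.89 = 44.9884.
Posterior mean = (μ₀/σ₀² + n·x̄/σ²)/(1/σ₀² + n/σ²) = (σ²·μ₀ + σ₀²·n·x̄)/(σ² + n·σ₀²) = (1.6384·10.50 + 2.89·151.8)/44.9884 = 455.9052/44.9884 = 10.1338.

10.1338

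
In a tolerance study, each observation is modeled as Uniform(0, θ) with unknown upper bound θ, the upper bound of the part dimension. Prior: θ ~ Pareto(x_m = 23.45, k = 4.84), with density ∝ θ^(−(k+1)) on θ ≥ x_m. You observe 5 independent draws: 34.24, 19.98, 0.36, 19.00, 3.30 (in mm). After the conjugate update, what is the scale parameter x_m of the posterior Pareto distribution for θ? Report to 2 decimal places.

34.24

A Pareto(scale x_m, shape k) prior on the upper bound θ of Uniform(0, θ) is conjugate: posterior is Pareto(max(x_m, max xᵢ), k + n).
Sample maximum = 34.24; prior scale x_m = 23.45 → posterior scale = max = 34.24.
Posterior shape = 4.84 + 5 = 9.84.
Posterior scale x_m = 34.24.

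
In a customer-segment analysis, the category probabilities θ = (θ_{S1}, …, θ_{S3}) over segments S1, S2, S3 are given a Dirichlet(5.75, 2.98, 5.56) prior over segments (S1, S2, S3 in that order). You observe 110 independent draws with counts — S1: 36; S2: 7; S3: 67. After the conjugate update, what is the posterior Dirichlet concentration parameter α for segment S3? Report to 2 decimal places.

72.56

The Dirichlet prior is conjugate to the Multinomial likelihood: each posterior αⱼ = prior αⱼ + observed count nⱼ.
Posterior concentration: (41.75, 9.98, 72.56), total = 124.29.
α_{S3} = 5.56 + 67 = 72.56.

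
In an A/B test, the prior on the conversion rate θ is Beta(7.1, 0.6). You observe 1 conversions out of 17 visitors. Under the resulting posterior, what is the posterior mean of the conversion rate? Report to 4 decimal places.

0.3279

The Beta prior is conjugate to a Binomial/Bernoulli likelihood; the update adds successes to α and failures to β.
Posterior: Beta(α+k, β+n−k) = Beta(7.1+1, 0.6+16) = Beta(8.1, 16.6).
Posterior mean = α/(α+β) = 8.1/24.7 = 0.3279.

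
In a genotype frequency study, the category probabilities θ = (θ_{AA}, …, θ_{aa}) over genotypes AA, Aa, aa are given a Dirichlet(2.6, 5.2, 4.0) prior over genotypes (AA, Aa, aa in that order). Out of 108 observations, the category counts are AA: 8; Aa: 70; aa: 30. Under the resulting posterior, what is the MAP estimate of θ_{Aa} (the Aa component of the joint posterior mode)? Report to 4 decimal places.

The Dirichlet prior is conjugate to the Multinomial likelihood: each posterior αⱼ = prior αⱼ + observed count nⱼ.
Posterior concentration: (10.6, 75.2, 34.0), total = 119.8.
Joint mode component: (α_{Aa}−1)/(Σα−K) = 74.2/116.8 = 0.6353.

0.6353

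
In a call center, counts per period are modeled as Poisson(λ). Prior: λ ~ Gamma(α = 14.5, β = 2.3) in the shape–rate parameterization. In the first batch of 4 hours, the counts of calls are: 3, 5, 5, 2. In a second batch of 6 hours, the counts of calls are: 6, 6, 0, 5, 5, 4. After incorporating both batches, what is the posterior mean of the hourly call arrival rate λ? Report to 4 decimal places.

With a Gamma(shape α, rate β) prior, the Poisson likelihood is conjugate: the posterior is Gamma(α + ΣXᵢ, β + n).
Batch 1: sum of counts S = 15 over n = 4 hours.
After batch 1: Gamma(α+S, β+n) = Gamma(14.5+15, 2.3+4) = Gamma(29.5, 6.3).
Batch 2: sum of counts S = 26 over n = 6 hours.
After batch 2: Gamma(α+S, β+n) = Gamma(29.5+26, 6.3+6) = Gamma(55.5, 12.3).
Posterior mean = α/β = 55.5/12.3 = 4.5122.

4.5122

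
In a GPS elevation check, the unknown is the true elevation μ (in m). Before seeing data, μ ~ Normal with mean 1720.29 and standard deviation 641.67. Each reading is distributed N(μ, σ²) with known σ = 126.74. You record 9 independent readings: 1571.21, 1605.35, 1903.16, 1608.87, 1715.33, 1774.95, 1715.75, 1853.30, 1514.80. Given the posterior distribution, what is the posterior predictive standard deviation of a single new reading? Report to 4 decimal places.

133.5669

For Normal data with known variance σ², a Normal(μ₀, σ₀²) prior on μ is conjugate. Posterior precision = 1/σ₀² + n/σ²; posterior mean is the precision-weighted average of μ₀ and x̄.
σ₀² = 641.67² = 411740.3889, σ² = 126.74² = 16063.0276; σ² + n·σ₀² = 16063.0276 + 9·411740.3889 = 3721726.5277.
Posterior precision = 1/σ₀² + n/σ² = 1/411740.3889 + 9/16063.0276 = (σ² + n·σ₀²)/(σ₀²σ²) = 3721726.5277/(411740.3889·16063.0276); posterior variance σₙ² = σ₀²σ²/(σ² + n·σ₀²) = 411740.3889·16063.0276/3721726.5277 = 1777.077704.
Predictive variance for one new observation = σₙ² + σ² = 411740.3889·16063.0276/3721726.5277 + 16063.0276 = σ²·(σ₀² + 3721726.5277)/3721726.5277 = 16063.0276·4133466.9166/3721726.5277 = 17840.105304; SD = √(16063.0276·4133466.9166/3721726.5277) = 133.5669.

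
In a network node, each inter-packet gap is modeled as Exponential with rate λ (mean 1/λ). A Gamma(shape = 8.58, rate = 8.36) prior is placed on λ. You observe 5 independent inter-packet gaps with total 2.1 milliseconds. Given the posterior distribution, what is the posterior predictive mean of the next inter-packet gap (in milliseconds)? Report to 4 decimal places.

0.8315

With a Gamma(shape α, rate β) prior on the exponential rate λ, the posterior after n observations with total T = Σxᵢ is Gamma(α+n, β+T).
Posterior: Gamma(8.58+5, 8.36+2.1) = Gamma(13.58, 10.46).
The predictive distribution for the next observation is Lomax; its mean is β/(α−1) = 10.46/12.58 = 0.8315.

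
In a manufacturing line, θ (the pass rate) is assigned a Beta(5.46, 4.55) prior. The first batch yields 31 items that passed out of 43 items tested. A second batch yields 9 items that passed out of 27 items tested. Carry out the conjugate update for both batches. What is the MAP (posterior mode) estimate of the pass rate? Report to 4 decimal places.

0.5699

The Beta prior is conjugate to a Binomial/Bernoulli likelihood; the update adds successes to α and failures to β.
After batch 1: Beta(5.46+31, 4.55+12) = Beta(36.46, 16.55).
After batch 2: Beta(36.46+9, 16.55+18) = Beta(45.46, 34.55).
Mode of Beta(a,b) for a,b>1 is (a−1)/(a+b−2) = 44.46/78.01 = 0.5699.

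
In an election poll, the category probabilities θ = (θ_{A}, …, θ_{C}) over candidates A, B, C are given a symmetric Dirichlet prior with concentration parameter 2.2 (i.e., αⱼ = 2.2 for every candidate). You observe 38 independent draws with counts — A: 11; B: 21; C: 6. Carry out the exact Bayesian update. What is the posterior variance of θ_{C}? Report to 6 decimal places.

The Dirichlet prior is conjugate to the Multinomial likelihood: each posterior αⱼ = prior αⱼ + observed count nⱼ.
Posterior concentration: (13.2, 23.2, 8.2), total = 44.6.
Var[θ_j] = α_j(Σα−α_j)/((Σα)²(Σα+1)) = 8.2·36.4/(44.6²·45.6) = 0.003291.

0.003291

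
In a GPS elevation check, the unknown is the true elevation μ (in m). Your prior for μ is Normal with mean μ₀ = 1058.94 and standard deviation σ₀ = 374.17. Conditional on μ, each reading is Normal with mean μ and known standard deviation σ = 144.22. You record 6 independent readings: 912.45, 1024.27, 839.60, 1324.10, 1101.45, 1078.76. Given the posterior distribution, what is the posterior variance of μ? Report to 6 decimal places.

3382.807597

For Normal data with known variance σ², a Normal(μ₀, σ₀²) prior on μ is conjugate. Posterior precision = 1/σ₀² + n/σ²; posterior mean is the precision-weighted average of μ₀ and x̄.
σ₀² = 374.17² = 140003.1889, σ² = 144.22² = 20799.4084; σ² + n·σ₀² = 20799.4084 + 6·140003.1889 = 860818.5418.
Posterior precision = 1/σ₀² + n/σ² = 1/140003.1889 + 6/20799.4084 = (σ² + n·σ₀²)/(σ₀²σ²) = 860818.5418/(140003.1889·20799.4084); posterior variance σₙ² = σ₀²σ²/(σ² + n·σ₀²) = 140003.1889·20799.4084/860818.5418 = 3382.807597.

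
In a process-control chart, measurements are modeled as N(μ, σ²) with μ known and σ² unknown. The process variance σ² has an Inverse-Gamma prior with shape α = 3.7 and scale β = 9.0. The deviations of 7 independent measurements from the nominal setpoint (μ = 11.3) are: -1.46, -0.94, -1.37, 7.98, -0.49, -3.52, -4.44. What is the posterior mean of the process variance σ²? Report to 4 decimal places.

With known mean μ and an Inverse-Gamma(α, β) prior on σ², the Normal likelihood is conjugate: posterior is Inv-Gamma(α + n/2, β + Σ(xᵢ−μ)²/2).
Σ(xᵢ−μ)² = (-1.46)² + (-0.94)² + (-1.37)² + (7.98)² + (-0.49)² + (-3.52)² + (-4.44)² = 100.9166.
Posterior: Inv-Gamma(3.7 + 7/2, 9.0 + 100.9166/2) = Inv-Gamma(7.20, 59.45830).
E[σ²|data] = β/(α−1) = 59.45830/6.20 = 9.5900.

9.5900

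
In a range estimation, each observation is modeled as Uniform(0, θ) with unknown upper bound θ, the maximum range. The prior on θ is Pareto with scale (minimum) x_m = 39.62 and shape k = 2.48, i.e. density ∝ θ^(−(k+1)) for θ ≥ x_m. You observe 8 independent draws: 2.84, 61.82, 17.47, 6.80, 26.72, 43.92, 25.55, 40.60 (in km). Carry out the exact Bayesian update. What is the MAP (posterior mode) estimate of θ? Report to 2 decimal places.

61.82

A Pareto(scale x_m, shape k) prior on the upper bound θ of Uniform(0, θ) is conjugate: posterior is Pareto(max(x_m, max xᵢ), k + n).
Sample maximum = 61.82; prior scale x_m = 39.62 → posterior scale = max = 61.82.
Posterior shape = 2.48 + 8 = 10.48.
The Pareto density is decreasing on [x_m, ∞), so the mode is x_m = 61.82.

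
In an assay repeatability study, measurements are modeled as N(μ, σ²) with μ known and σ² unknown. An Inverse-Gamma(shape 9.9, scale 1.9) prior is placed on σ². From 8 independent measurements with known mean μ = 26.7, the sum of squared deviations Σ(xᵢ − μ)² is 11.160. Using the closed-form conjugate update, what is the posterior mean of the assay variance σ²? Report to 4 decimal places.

0.5798

With known mean μ and an Inverse-Gamma(α, β) prior on σ², the Normal likelihood is conjugate: posterior is Inv-Gamma(α + n/2, β + Σ(xᵢ−μ)²/2).
Posterior: Inv-Gamma(9.9 + 8/2, 1.9 + 11.160/2) = Inv-Gamma(13.90, 7.4800).
E[σ²|data] = β/(α−1) = 7.4800/12.90 = 0.5798.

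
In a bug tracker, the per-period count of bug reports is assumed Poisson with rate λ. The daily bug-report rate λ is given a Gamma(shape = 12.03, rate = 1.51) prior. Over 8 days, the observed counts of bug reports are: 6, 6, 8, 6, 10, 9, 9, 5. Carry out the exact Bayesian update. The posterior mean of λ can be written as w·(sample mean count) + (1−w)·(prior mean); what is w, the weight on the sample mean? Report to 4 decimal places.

With a Gamma(shape α, rate β) prior, the Poisson likelihood is conjugate: the posterior is Gamma(α + ΣXᵢ, β + n).
Posterior mean = (α₀+S)/(β₀+n) = [n/(β₀+n)]·(S/n) + [β₀/(β₀+n)]·(α₀/β₀), so only n and β₀ enter the weight.
Weight on data w = n/(β₀+n) = 8/(1.51+8) = 8/9.51 = 0.8412.

0.8412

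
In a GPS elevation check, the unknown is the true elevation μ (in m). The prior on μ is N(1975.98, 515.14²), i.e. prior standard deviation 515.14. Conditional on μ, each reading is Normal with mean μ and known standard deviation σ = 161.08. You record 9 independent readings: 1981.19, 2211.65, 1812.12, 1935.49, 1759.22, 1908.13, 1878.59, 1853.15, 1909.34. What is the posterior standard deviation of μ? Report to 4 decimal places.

For Normal data with known variance σ², a Normal(μ₀, σ₀²) prior on μ is conjugate. Posterior precision = 1/σ₀² + n/σ²; posterior mean is the precision-weighted average of μ₀ and x̄.
σ₀² = 515.14² = 265369.2196, σ² = 161.08² = 25946.7664; σ² + n·σ₀² = 25946.7664 + 9·265369.2196 = 2414269.7428.
Posterior precision = 1/σ₀² + n/σ² = 1/265369.2196 + 9/25946.7664 = (σ² + n·σ₀²)/(σ₀²σ²) = 2414269.7428/(265369.2196·25946.7664); posterior variance σₙ² = σ₀²σ²/(σ² + n·σ₀²) = 265369.2196·25946.7664/2414269.7428 = 2851.989995.
Posterior SD = √σₙ² = √(265369.2196·25946.7664/2414269.7428) = 53.4040.

53.4040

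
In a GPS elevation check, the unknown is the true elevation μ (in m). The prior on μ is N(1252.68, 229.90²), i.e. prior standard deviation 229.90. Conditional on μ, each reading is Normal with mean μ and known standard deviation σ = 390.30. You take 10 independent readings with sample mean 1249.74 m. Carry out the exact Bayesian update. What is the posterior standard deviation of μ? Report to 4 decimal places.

108.7437

For Normal data with known variance σ², a Normal(μ₀, σ₀²) prior on μ is conjugate. Posterior precision = 1/σ₀² + n/σ²; posterior mean is the precision-weighted average of μ₀ and x̄.
σ₀² = 229.90² = 52854.01, σ² = 390.30² = 152334.09; σ² + n·σ₀² = 152334.09 + 10·52854.01 = 680874.19.
Posterior precision = 1/σ₀² + n/σ² = 1/52854.01 + 10/152334.09 = (σ² + n·σ₀²)/(σ₀²σ²) = 680874.19/(52854.01·152334.09); posterior variance σₙ² = σ₀²σ²/(σ² + n·σ₀²) = 52854.01·152334.09/680874.19 = 11825.191253.
Posterior SD = √σₙ² = √(52854.01·152334.09/680874.19) = 108.7437.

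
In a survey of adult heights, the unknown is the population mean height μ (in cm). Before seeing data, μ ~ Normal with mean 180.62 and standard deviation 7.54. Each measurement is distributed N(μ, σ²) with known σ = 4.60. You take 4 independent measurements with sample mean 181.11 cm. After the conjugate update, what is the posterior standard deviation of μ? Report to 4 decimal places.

For Normal data with known variance σ², a Normal(μ₀, σ₀²) prior on μ is conjugate. Posterior precision = 1/σ₀² + n/σ²; posterior mean is the precision-weighted average of μ₀ and x̄.
σ₀² = 7.54² = 56.8516, σ² = 4.60² = 21.16; σ² + n·σ₀² = 21.16 + 4·56.8516 = 248.5664.
Posterior precision = 1/σ₀² + n/σ² = 1/56.8516 + 4/21.16 = (σ² + n·σ₀²)/(σ₀²σ²) = 248.5664/(56.8516·21.16); posterior variance σₙ² = σ₀²σ²/(σ² + n·σ₀²) = 56.8516·21.16/248.5664 = 4.839672.
Posterior SD = √σₙ² = √(56.8516·21.16/248.5664) = 2.1999.

2.1999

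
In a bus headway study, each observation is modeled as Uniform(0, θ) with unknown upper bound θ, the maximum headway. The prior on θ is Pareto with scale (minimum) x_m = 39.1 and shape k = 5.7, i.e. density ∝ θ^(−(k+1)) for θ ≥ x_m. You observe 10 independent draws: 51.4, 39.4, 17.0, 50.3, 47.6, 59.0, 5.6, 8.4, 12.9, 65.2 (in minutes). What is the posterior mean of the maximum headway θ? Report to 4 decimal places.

69.6354

A Pareto(scale x_m, shape k) prior on the upper bound θ of Uniform(0, θ) is conjugate: posterior is Pareto(max(x_m, max xᵢ), k + n).
Sample maximum = 65.2; prior scale x_m = 39.1 → posterior scale = max = 65.2.
Posterior shape = 5.7 + 10 = 15.7.
E[θ|data] = k·x_m/(k−1) = 15.7·65.2/14.7 = 69.6354.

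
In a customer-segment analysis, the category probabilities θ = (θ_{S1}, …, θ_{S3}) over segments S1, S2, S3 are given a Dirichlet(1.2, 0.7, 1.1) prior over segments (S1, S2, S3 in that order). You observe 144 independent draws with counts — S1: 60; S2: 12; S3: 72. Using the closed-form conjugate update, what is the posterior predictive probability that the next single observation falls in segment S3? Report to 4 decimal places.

0.4973

The Dirichlet prior is conjugate to the Multinomial likelihood: each posterior αⱼ = prior αⱼ + observed count nⱼ.
Posterior concentration: (61.2, 12.7, 73.1), total = 147.0.
P(next = S3 | data) = α_{S3}/Σα = 0.4973.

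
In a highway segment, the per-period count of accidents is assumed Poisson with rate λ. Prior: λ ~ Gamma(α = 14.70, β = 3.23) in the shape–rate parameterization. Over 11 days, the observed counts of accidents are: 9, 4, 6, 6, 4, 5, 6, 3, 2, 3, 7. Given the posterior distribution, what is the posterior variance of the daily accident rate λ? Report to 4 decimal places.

0.3442

With a Gamma(shape α, rate β) prior, the Poisson likelihood is conjugate: the posterior is Gamma(α + ΣXᵢ, β + n).
Sum of counts S = 55 over n = 11 days.
Posterior: Gamma(α+S, β+n) = Gamma(14.70+55, 3.23+11) = Gamma(69.70, 14.23).
Var = α/β² = 69.70/14.23² = 0.3442.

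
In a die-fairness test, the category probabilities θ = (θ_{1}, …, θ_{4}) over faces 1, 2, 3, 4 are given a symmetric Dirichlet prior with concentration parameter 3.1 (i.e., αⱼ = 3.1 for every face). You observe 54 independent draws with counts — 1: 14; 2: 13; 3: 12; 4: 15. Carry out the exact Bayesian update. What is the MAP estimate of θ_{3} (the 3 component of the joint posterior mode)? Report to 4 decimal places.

The Dirichlet prior is conjugate to the Multinomial likelihood: each posterior αⱼ = prior αⱼ + observed count nⱼ.
Posterior concentration: (17.1, 16.1, 15.1, 18.1), total = 66.4.
Joint mode component: (α_{3}−1)/(Σα−K) = 14.1/62.4 = 0.2260.

0.2260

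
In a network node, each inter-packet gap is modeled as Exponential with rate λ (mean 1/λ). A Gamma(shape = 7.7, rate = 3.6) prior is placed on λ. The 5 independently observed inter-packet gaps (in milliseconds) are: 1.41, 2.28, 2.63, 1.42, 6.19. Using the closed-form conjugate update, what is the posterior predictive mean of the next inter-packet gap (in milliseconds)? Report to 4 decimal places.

1.4983

With a Gamma(shape α, rate β) prior on the exponential rate λ, the posterior after n observations with total T = Σxᵢ is Gamma(α+n, β+T).
Sum of observations T = 13.93 milliseconds; n = 5.
Posterior: Gamma(7.7+5, 3.6+13.93) = Gamma(12.7, 17.53).
The predictive distribution for the next observation is Lomax; its mean is β/(α−1) = 17.53/11.7 = 1.4983.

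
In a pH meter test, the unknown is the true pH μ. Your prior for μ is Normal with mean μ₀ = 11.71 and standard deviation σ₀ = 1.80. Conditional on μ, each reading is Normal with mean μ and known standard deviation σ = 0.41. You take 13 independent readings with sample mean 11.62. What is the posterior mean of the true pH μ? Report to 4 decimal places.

For Normal data with known variance σ², a Normal(μ₀, σ₀²) prior on μ is conjugate. Posterior precision = 1/σ₀² + n/σ²; posterior mean is the precision-weighted average of μ₀ and x̄.
n·x̄ = 13·11.62 = 151.06.
σ₀² = 1.80² = 3.24, σ² = 0.41² = 0.1681; σ² + n·σ₀² = 0.1681 + 13·3.24 = 42.2881.
Posterior mean = (μ₀/σ₀² + n·x̄/σ²)/(1/σ₀² + n/σ²) = (σ²·μ₀ + σ₀²·n·x̄)/(σ² + n·σ₀²) = (0.1681·11.71 + 3.24·151.06)/42.2881 = 491.402851/42.2881 = 11.6204.

11.6204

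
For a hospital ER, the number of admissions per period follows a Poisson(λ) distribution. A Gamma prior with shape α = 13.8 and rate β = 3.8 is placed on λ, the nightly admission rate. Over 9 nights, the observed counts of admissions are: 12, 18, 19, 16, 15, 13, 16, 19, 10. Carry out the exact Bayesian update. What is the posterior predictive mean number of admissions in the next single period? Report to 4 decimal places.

With a Gamma(shape α, rate β) prior, the Poisson likelihood is conjugate: the posterior is Gamma(α + ΣXᵢ, β + n).
Sum of counts S = 138 over n = 9 nights.
Posterior: Gamma(α+S, β+n) = Gamma(13.8+138, 3.8+9) = Gamma(151.8, 12.8).
The predictive distribution for one future period is NegBinom with mean α/β = 11.8594.

11.8594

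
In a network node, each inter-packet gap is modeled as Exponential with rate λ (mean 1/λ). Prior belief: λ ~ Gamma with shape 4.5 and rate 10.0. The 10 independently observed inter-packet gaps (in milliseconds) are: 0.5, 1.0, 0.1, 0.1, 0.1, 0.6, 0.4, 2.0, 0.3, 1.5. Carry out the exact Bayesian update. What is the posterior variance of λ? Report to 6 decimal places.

With a Gamma(shape α, rate β) prior on the exponential rate λ, the posterior after n observations with total T = Σxᵢ is Gamma(α+n, β+T).
Sum of observations T = 6.6 milliseconds; n = 10.
Posterior: Gamma(4.5+10, 10.0+6.6) = Gamma(14.5, 16.6).
Var = α/β² = 0.052620.

0.052620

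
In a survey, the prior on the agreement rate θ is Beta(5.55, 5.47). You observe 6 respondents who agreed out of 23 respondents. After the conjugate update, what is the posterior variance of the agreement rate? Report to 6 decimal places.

The Beta prior is conjugate to a Binomial/Bernoulli likelihood; the update adds successes to α and failures to β.
Posterior: Beta(α+k, β+n−k) = Beta(5.55+6, 5.47+17) = Beta(11.55, 22.47).
Var = αβ/((α+β)²(α+β+1)) = 11.55·22.47/(34.02²·35.02) = 0.006403.

0.006403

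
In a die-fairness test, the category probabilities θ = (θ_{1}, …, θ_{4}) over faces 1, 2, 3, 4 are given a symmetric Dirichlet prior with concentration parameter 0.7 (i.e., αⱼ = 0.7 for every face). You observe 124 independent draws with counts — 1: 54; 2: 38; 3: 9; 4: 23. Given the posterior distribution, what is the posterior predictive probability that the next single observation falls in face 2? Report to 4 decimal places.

0.3052

The Dirichlet prior is conjugate to the Multinomial likelihood: each posterior αⱼ = prior αⱼ + observed count nⱼ.
Posterior concentration: (54.7, 38.7, 9.7, 23.7), total = 126.8.
P(next = 2 | data) = α_{2}/Σα = 0.3052.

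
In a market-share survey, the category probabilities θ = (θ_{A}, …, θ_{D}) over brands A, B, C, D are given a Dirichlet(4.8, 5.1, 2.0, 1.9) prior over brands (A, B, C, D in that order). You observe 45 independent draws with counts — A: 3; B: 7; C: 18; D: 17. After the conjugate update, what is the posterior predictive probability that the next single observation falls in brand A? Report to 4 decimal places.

0.1327

The Dirichlet prior is conjugate to the Multinomial likelihood: each posterior αⱼ = prior αⱼ + observed count nⱼ.
Posterior concentration: (7.8, 12.1, 20.0, 18.9), total = 58.8.
P(next = A | data) = α_{A}/Σα = 0.1327.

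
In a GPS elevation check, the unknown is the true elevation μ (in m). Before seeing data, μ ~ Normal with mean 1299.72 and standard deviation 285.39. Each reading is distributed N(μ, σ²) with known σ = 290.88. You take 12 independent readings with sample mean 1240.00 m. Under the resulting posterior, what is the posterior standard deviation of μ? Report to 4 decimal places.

For Normal data with known variance σ², a Normal(μ₀, σ₀²) prior on μ is conjugate. Posterior precision = 1/σ₀² + n/σ²; posterior mean is the precision-weighted average of μ₀ and x̄.
σ₀² = 285.39² = 81447.4521, σ² = 290.88² = 84611.1744; σ² + n·σ₀² = 84611.1744 + 12·81447.4521 = 1061980.5996.
Posterior precision = 1/σ₀² + n/σ² = 1/81447.4521 + 12/84611.1744 = (σ² + n·σ₀²)/(σ₀²σ²) = 1061980.5996/(81447.4521·84611.1744); posterior variance σₙ² = σ₀²σ²/(σ² + n·σ₀²) = 81447.4521·84611.1744/1061980.5996 = 6489.162398.
Posterior SD = √σₙ² = √(81447.4521·84611.1744/1061980.5996) = 80.5553.

80.5553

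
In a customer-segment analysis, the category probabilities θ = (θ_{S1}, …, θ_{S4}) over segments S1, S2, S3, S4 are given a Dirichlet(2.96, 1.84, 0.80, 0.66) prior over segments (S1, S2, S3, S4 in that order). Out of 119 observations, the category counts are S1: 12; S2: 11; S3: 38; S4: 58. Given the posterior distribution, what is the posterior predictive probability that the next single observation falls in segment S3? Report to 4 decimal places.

0.3098

The Dirichlet prior is conjugate to the Multinomial likelihood: each posterior αⱼ = prior αⱼ + observed count nⱼ.
Posterior concentration: (14.96, 12.84, 38.80, 58.66), total = 125.26.
P(next = S3 | data) = α_{S3}/Σα = 0.3098.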